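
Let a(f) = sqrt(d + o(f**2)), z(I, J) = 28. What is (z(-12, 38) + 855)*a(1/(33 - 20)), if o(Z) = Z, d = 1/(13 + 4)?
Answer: 883*sqrt(3162)/221 ≈ 224.67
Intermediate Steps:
d = 1/17 ≈ 0.058824
a(f) = sqrt(1/17 + f**2)
(z(-12, 38) + 855)*a(1/(33 - 20)) = (28 + 855)*(sqrt(17 + 289*(1/(33 - 20))**2)/17) = 883*(sqrt(17 + 289*(1/13)**2)/17) = 883*(sqrt(17 + 289*(1/169))/17) = 883*(sqrt(17 + 289/169)/17) = 883*(sqrt(3162/169)/17) = 883*((sqrt(3162)/13)/17) = 883*(sqrt(3162)/221) = 883*sqrt(3162)/221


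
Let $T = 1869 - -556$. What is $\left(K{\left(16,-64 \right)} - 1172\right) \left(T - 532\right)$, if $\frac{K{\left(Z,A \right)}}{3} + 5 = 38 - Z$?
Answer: $-2122053$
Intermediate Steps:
$K{\left(Z,A \right)} = 99 - 3 Z$ ($K{\left(Z,A \right)} = -15 + 3 \left(38 - Z\right) = -15 - \left(-114 + 3 Z\right) = 99 - 3 Z$)
$T = 2425$ ($T = 1869 + 556 = 2425$)
$\left(K{\left(16,-64 \right)} - 1172\right) \left(T - 532\right) = \left(\left(99 - 48\right) - 1172\right) \left(2425 - 532\right) = \left(51 - 1172\right) 1893 = \left(-1121\right) 1893 = -2122053$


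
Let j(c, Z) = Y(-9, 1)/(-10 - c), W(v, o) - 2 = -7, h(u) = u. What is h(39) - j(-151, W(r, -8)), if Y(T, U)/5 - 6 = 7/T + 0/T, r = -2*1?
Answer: 1048/27 ≈ 38.815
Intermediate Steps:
r = -2
Y(T, U) = 30 + 35/T (Y(T, U) = 30 + 5*(7/T + 0/T) = 30 + 5*(7/T + 0) = 30 + 5*(7/T) = 30 + 35/T)
W(v, o) = -5 (W(v, o) = 2 - 7 = -5)
j(c, Z) = 235/(9*(-10 - c)) (j(c, Z) = (30 + 35/(-9))/(-10 - c) = (30 + 35*(-⅑))/(-10 - c) = (30 - 35/9)/(-10 - c) = 235/(9*(-10 - c)))
h(39) - j(-151, W(r, -8)) = 39 - (-235)/(90 + 9*(-151)) = 39 - (-235)/(90 - 1359) = 39 - (-235)/(-1269) = 39 - (-235)*(-1)/1269 = 39 - 1*5/27 = 39 - 5/27 = 1048/27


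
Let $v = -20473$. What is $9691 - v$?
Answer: $30164$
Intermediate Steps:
$9691 - v = 9691 - -20473 = 9691 + 20473 = 30164$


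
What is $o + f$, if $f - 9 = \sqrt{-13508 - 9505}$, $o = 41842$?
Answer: $41851 + 3 i \sqrt{2557} \approx 41851.0 + 151.7 i$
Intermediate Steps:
$f = 9 + 3 i \sqrt{2557}$ ($f = 9 + \sqrt{-13508 - 9505} = 9 + \sqrt{-23013} = 9 + 3 i \sqrt{2557} \approx 9.0 + 151.7 i$)
$o + f = 41842 + \left(9 + 3 i \sqrt{2557}\right) = 41851 + 3 i \sqrt{2557}$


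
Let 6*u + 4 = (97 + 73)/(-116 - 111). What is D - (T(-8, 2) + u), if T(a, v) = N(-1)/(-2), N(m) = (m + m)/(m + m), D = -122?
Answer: -164405/1362 ≈ -120.71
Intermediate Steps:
N(m) = 1 (N(m) = (2*m)/((2*m)) = (2*m)*(1/(2*m)) = 1)
u = -539/681 (u = -⅔ + ((97 + 73)/(-116 - 111))/6 = -⅔ + (170/(-227))/6 = -⅔ + (170*(-1/227))/6 = -⅔ + (⅙)*(-170/227) = -⅔ - 85/681 = -539/681 ≈ -0.79148)
T(a, v) = -½ (T(a, v) = 1/(-2) = 1*(-½) = -½)
D - (T(-8, 2) + u) = -122 - (-½ - 539/681) = -122 - 1*(-1759/1362) = -122 + 1759/1362 = -164405/1362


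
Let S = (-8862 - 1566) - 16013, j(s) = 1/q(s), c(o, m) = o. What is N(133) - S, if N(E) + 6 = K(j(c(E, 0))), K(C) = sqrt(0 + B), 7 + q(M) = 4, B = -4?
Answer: 26435 + 2*I ≈ 26435.0 + 2.0*I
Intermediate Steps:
q(M) = -3 (q(M) = -7 + 4 = -3)
j(s) = -1/3 (j(s) = 1/(-3) = -1/3)
K(C) = 2*I (K(C) = sqrt(0 - 4) = sqrt(-4) = 2*I)
S = -26441 (S = -10428 - 16013 = -26441)
N(E) = -6 + 2*I
N(133) - S = (-6 + 2*I) - 1*(-26441) = (-6 + 2*I) + 26441 = 26435 + 2*I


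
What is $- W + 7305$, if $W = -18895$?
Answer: $26200$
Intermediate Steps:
$- W + 7305 = \left(-1\right) \left(-18895\right) + 7305 = 18895 + 7305 = 26200$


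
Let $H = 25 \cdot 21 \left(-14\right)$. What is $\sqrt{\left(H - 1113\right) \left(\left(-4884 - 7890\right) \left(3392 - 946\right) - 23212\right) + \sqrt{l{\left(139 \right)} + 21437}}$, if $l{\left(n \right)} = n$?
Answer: $\sqrt{264624604608 + 2 \sqrt{5394}} \approx 5.1442 \cdot 10^{5}$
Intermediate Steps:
$H = -7350$ ($H = 525 \left(-14\right) = -7350$)
$\sqrt{\left(H - 1113\right) \left(\left(-4884 - 7890\right) \left(3392 - 946\right) - 23212\right) + \sqrt{l{\left(139 \right)} + 21437}} = \sqrt{\left(-7350 - 1113\right) \left(\left(-4884 - 7890\right) \left(3392 - 946\right) - 23212\right) + \sqrt{139 + 21437}} = \sqrt{- 8463 \left(\left(-12774\right) 2446 - 23212\right) + \sqrt{21576}} = \sqrt{- 8463 \left(-31245204 - 23212\right) + 2 \sqrt{5394}} = \sqrt{\left(-8463\right) \left(-31268416\right) + 2 \sqrt{5394}} = \sqrt{264624604608 + 2 \sqrt{5394}}$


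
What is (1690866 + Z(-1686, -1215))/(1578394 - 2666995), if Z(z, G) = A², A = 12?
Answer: -563670/362867 ≈ -1.5534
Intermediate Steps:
Z(z, G) = 144 (Z(z, G) = 12² = 144)
(1690866 + Z(-1686, -1215))/(1578394 - 2666995) = (1690866 + 144)/(1578394 - 2666995) = 1691010/(-1088601) = 1691010*(-1/1088601) = -563670/362867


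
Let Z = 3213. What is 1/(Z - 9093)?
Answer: -1/5880 ≈ -0.00017007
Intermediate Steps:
1/(Z - 9093) = 1/(3213 - 9093) = 1/(-5880) = -1/5880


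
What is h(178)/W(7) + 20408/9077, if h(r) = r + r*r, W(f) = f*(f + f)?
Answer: 145605679/444773 ≈ 327.37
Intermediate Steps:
W(f) = 2*f² (W(f) = f*(2*f) = 2*f²)
h(r) = r + r²
h(178)/W(7) + 20408/9077 = (178*(1 + 178))/((2*7²)) + 20408/9077 = (178*179)/((2*49)) + 20408*(1/9077) = 31862/98 + 20408/9077 = 31862*(1/98) + 20408/9077 = 15931/49 + 20408/9077 = 145605679/444773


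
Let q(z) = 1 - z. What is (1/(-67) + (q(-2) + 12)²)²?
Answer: 227225476/4489 ≈ 50618.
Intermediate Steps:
(1/(-67) + (q(-2) + 12)²)² = (1/(-67) + ((1 - 1*(-2)) + 12)²)² = (-1/67 + ((1 + 2) + 12)²)² = (-1/67 + (3 + 12)²)² = (-1/67 + 15²)² = (-1/67 + 225)² = (15074/67)² = 227225476/4489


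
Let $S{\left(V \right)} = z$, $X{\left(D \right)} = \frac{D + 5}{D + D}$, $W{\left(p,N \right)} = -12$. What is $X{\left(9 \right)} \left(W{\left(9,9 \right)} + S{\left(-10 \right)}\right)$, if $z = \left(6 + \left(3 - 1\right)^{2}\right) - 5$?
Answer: $- \frac{49}{9} \approx -5.4444$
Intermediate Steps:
$z = 5$ ($z = \left(6 + 2^{2}\right) - 5 = \left(6 + 4\right) - 5 = 10 - 5 = 5$)
$X{\left(D \right)} = \frac{5 + D}{2 D}$
$S{\left(V \right)} = 5$
$X{\left(9 \right)} \left(W{\left(9,9 \right)} + S{\left(-10 \right)}\right) = \frac{5 + 9}{2 \cdot 9} \left(-12 + 5\right) = \frac{1}{2} \cdot \frac{1}{9} \cdot 14 \left(-7\right) = \frac{7}{9} \left(-7\right) = - \frac{49}{9}$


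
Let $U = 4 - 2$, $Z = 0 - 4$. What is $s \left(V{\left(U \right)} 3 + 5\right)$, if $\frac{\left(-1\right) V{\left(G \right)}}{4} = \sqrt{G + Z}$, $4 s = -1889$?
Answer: $- \frac{9445}{4} + 5667 i \sqrt{2} \approx -2361.3 + 8014.4 i$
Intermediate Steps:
$s = - \frac{1889}{4}$ ($s = \frac{1}{4} \left(-1889\right) = - \frac{1889}{4} \approx -472.25$)
$Z = -4$
$U = 2$ ($U = 4 - 2 = 2$)
$V{\left(G \right)} = - 4 \sqrt{-4 + G}$ ($V{\left(G \right)} = - 4 \sqrt{G - 4} = - 4 \sqrt{-4 + G}$)
$s \left(V{\left(U \right)} 3 + 5\right) = - \frac{1889 \left(- 4 \sqrt{-4 + 2} \cdot 3 + 5\right)}{4} = - \frac{1889 \left(- 4 \sqrt{-2} \cdot 3 + 5\right)}{4} = - \frac{1889 \left(- 4 i \sqrt{2} \cdot 3 + 5\right)}{4} = - \frac{1889 \left(- 12 i \sqrt{2} + 5\right)}{4} = - \frac{1889 \left(5 - 12 i \sqrt{2}\right)}{4} = - \frac{9445}{4} + 5667 i \sqrt{2}$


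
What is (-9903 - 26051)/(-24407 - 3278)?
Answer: 35954/27685 ≈ 1.2987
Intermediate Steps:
(-9903 - 26051)/(-24407 - 3278) = -35954/(-27685) = -35954*(-1/27685) = 35954/27685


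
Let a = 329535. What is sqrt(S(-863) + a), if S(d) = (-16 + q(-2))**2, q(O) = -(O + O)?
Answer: 3*sqrt(36631) ≈ 574.18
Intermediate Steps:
q(O) = -2*O
S(d) = 144 (S(d) = (-16 - 2*(-2))**2 = (-16 + 4)**2 = (-12)**2 = 144)
sqrt(S(-863) + a) = sqrt(144 + 329535) = sqrt(329679) = 3*sqrt(36631)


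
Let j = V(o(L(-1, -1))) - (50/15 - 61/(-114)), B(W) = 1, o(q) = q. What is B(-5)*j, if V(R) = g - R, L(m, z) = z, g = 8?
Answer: 195/38 ≈ 5.1316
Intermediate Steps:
V(R) = 8 - R
j = 195/38 (j = (8 - 1*(-1)) - (50/15 - 61/(-114)) = (8 + 1) - (50*(1/15) - 61*(-1/114)) = 9 - (10/3 + 61/114) = 9 - 1*147/38 = 9 - 147/38 = 195/38 ≈ 5.1316)
B(-5)*j = 1*(195/38) = 195/38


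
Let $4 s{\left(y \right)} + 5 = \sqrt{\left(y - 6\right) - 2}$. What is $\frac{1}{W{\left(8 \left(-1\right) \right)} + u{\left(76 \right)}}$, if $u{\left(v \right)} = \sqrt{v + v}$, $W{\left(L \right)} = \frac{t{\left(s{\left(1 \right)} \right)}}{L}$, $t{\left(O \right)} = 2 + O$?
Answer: $\frac{32}{-3 + 64 \sqrt{38} - i \sqrt{7}} \approx 0.081728 + 0.00055229 i$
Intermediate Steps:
$s{\left(y \right)} = - \frac{5}{4} + \frac{\sqrt{-8 + y}}{4}$ ($s{\left(y \right)} = - \frac{5}{4} + \frac{\sqrt{\left(y - 6\right) - 2}}{4} = - \frac{5}{4} + \frac{\sqrt{\left(-6 + y\right) - 2}}{4} = - \frac{5}{4} + \frac{\sqrt{-8 + y}}{4}$)
$W{\left(L \right)} = \frac{\frac{3}{4} + \frac{i \sqrt{7}}{4}}{L}$ ($W{\left(L \right)} = \frac{2 - \left(\frac{5}{4} - \frac{\sqrt{-8 + 1}}{4}\right)}{L} = \frac{2 - \left(\frac{5}{4} - \frac{\sqrt{-7}}{4}\right)}{L} = \frac{2 - \left(\frac{5}{4} - \frac{i \sqrt{7}}{4}\right)}{L} = \frac{\frac{3}{4} + \frac{i \sqrt{7}}{4}}{L}$)
$u{\left(v \right)} = \sqrt{2} \sqrt{v}$ ($u{\left(v \right)} = \sqrt{2 v} = \sqrt{2} \sqrt{v}$)
$\frac{1}{W{\left(8 \left(-1\right) \right)} + u{\left(76 \right)}} = \frac{1}{\frac{3 + i \sqrt{7}}{4 \cdot 8 \left(-1\right)} + \sqrt{2} \sqrt{76}} = \frac{1}{\frac{3 + i \sqrt{7}}{4 \left(-8\right)} + \sqrt{2} \cdot 2 \sqrt{19}} = \frac{1}{\frac{1}{4} \left(- \frac{1}{8}\right) \left(3 + i \sqrt{7}\right) + 2 \sqrt{38}} = \frac{1}{\left(- \frac{3}{32} - \frac{i \sqrt{7}}{32}\right) + 2 \sqrt{38}} = \frac{1}{- \frac{3}{32} + 2 \sqrt{38} - \frac{i \sqrt{7}}{32}}$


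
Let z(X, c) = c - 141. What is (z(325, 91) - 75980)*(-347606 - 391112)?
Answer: 56164729540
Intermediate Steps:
z(X, c) = -141 + c
(z(325, 91) - 75980)*(-347606 - 391112) = ((-141 + 91) - 75980)*(-347606 - 391112) = (-50 - 75980)*(-738718) = -76030*(-738718) = 56164729540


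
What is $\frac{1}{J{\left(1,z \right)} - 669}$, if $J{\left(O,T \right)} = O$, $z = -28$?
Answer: $- \frac{1}{668} \approx -0.001497$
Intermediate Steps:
$\frac{1}{J{\left(1,z \right)} - 669} = \frac{1}{1 - 669} = \frac{1}{-668} = - \frac{1}{668}$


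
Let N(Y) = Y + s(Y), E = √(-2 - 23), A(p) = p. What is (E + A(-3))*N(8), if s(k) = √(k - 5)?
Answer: -(3 - 5*I)*(8 + √3) ≈ -29.196 + 48.66*I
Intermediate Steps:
s(k) = √(-5 + k)
E = 5*I (E = √(-25) = 5*I ≈ 5.0*I)
N(Y) = Y + √(-5 + Y)
(E + A(-3))*N(8) = (5*I - 3)*(8 + √(-5 + 8)) = (-3 + 5*I)*(8 + √3)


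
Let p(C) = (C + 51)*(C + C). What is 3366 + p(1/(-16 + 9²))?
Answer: 14227982/4225 ≈ 3367.6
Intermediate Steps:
p(C) = 2*C*(51 + C) (p(C) = (51 + C)*(2*C) = 2*C*(51 + C))
3366 + p(1/(-16 + 9²)) = 3366 + 2*(51 + 1/(-16 + 9²))/(-16 + 9²) = 3366 + 2*(51 + 1/(-16 + 81))/(-16 + 81) = 3366 + 2*(51 + 1/65)/65 = 3366 + 2*(1/65)*(51 + 1/65) = 3366 + 2*(1/65)*(3316/65) = 3366 + 6632/4225 = 14227982/4225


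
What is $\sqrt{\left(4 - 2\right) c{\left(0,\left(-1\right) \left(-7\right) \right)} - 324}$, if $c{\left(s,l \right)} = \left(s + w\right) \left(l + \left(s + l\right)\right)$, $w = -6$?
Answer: $2 i \sqrt{123} \approx 22.181 i$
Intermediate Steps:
$c{\left(s,l \right)} = \left(-6 + s\right) \left(s + 2 l\right)$ ($c{\left(s,l \right)} = \left(s - 6\right) \left(l + \left(s + l\right)\right) = \left(-6 + s\right) \left(l + \left(l + s\right)\right) = \left(-6 + s\right) \left(s + 2 l\right)$)
$\sqrt{\left(4 - 2\right) c{\left(0,\left(-1\right) \left(-7\right) \right)} - 324} = \sqrt{\left(4 - 2\right) \left(0^{2} - 12 \left(\left(-1\right) \left(-7\right)\right) - 0 + 2 \left(\left(-1\right) \left(-7\right)\right) 0\right) - 324} = \sqrt{2 \left(0 - 84 + 0 + 2 \cdot 7 \cdot 0\right) - 324} = \sqrt{2 \left(0 - 84 + 0 + 0\right) - 324} = \sqrt{2 \left(-84\right) - 324} = \sqrt{-168 - 324} = \sqrt{-492} = 2 i \sqrt{123}$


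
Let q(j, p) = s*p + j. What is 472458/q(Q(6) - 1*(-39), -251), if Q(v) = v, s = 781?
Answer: -33747/13999 ≈ -2.4107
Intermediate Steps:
q(j, p) = j + 781*p (q(j, p) = 781*p + j = j + 781*p)
472458/q(Q(6) - 1*(-39), -251) = 472458/((6 - 1*(-39)) + 781*(-251)) = 472458/((6 + 39) - 196031) = 472458/(45 - 196031) = 472458/(-195986) = 472458*(-1/195986) = -33747/13999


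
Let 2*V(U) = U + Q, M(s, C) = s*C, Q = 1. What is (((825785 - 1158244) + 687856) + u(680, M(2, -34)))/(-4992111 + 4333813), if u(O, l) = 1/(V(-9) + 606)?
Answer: -213948995/396295396 ≈ -0.53987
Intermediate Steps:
M(s, C) = C*s
V(U) = 1/2 + U/2 (V(U) = (U + 1)/2 = (1 + U)/2 = 1/2 + U/2)
u(O, l) = 1/602 (u(O, l) = 1/((1/2 + (1/2)*(-9)) + 606) = 1/((1/2 - 9/2) + 606) = 1/(-4 + 606) = 1/602)
(((825785 - 1158244) + 687856) + u(680, M(2, -34)))/(-4992111 + 4333813) = (((825785 - 1158244) + 687856) + 1/602)/(-4992111 + 4333813) = ((-332459 + 687856) + 1/602)/(-658298) = (355397 + 1/602)*(-1/658298) = (213948995/602)*(-1/658298) = -213948995/396295396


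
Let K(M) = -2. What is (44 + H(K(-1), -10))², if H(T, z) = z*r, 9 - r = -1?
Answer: 3136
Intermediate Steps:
r = 10 (r = 9 - 1*(-1) = 9 + 1 = 10)
H(T, z) = 10*z (H(T, z) = z*10 = 10*z)
(44 + H(K(-1), -10))² = (44 + 10*(-10))² = (44 - 100)² = (-56)² = 3136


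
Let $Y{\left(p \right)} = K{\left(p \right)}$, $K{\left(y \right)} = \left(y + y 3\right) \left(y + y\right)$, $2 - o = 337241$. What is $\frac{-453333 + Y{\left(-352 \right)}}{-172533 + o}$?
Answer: $- \frac{537899}{509772} \approx -1.0552$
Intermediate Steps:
$o = -337239$ ($o = 2 - 337241 = -337239$)
$K{\left(y \right)} = 8 y^{2}$ ($K{\left(y \right)} = \left(y + 3 y\right) 2 y = 4 y 2 y = 8 y^{2}$)
$Y{\left(p \right)} = 8 p^{2}$
$\frac{-453333 + Y{\left(-352 \right)}}{-172533 + o} = \frac{-453333 + 8 \left(-352\right)^{2}}{-172533 - 337239} = \frac{-453333 + 8 \cdot 123904}{-509772} = \left(-453333 + 991232\right) \left(- \frac{1}{509772}\right) = 537899 \left(- \frac{1}{509772}\right) = - \frac{537899}{509772}$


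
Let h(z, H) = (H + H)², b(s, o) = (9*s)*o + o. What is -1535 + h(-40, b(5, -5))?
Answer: 210065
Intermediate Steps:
b(s, o) = o + 9*o*s (b(s, o) = 9*o*s + o = o + 9*o*s)
h(z, H) = 4*H² (h(z, H) = (2*H)² = 4*H²)
-1535 + h(-40, b(5, -5)) = -1535 + 4*(-5*(1 + 9*5))² = -1535 + 4*(-5*(1 + 45))² = -1535 + 4*(-5*46)² = -1535 + 4*(-230)² = -1535 + 4*52900 = -1535 + 211600 = 210065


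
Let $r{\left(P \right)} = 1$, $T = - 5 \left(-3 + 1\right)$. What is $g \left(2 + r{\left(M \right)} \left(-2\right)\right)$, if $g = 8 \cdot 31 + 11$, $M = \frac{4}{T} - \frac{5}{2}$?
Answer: $0$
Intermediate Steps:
$T = 10$ ($T = \left(-5\right) \left(-2\right) = 10$)
$M = - \frac{21}{10}$ ($M = \frac{4}{10} - \frac{5}{2} = 4 \cdot \frac{1}{10} - \frac{5}{2} = \frac{2}{5} - \frac{5}{2} = - \frac{21}{10} \approx -2.1$)
$g = 259$ ($g = 248 + 11 = 259$)
$g \left(2 + r{\left(M \right)} \left(-2\right)\right) = 259 \left(2 + 1 \left(-2\right)\right) = 259 \left(2 - 2\right) = 259 \cdot 0 = 0$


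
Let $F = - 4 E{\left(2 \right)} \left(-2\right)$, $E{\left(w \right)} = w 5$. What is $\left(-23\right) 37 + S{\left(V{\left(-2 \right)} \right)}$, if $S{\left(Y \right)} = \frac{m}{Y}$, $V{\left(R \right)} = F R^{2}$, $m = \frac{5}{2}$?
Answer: $- \frac{108927}{128} \approx -850.99$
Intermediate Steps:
$E{\left(w \right)} = 5 w$
$m = \frac{5}{2}$ ($m = 5 \cdot \frac{1}{2} = \frac{5}{2} \approx 2.5$)
$F = 80$ ($F = - 4 \cdot 5 \cdot 2 \left(-2\right) = \left(-4\right) 10 \left(-2\right) = \left(-40\right) \left(-2\right) = 80$)
$V{\left(R \right)} = 80 R^{2}$
$S{\left(Y \right)} = \frac{5}{2 Y}$
$\left(-23\right) 37 + S{\left(V{\left(-2 \right)} \right)} = \left(-23\right) 37 + \frac{5}{2 \cdot 80 \left(-2\right)^{2}} = -851 + \frac{5}{2 \cdot 80 \cdot 4} = -851 + \frac{5}{2 \cdot 320} = -851 + \frac{5}{2} \cdot \frac{1}{320} = -851 + \frac{1}{128} = - \frac{108927}{128}$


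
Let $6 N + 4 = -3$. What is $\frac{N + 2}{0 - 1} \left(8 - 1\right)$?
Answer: $- \frac{35}{6} \approx -5.8333$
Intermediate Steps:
$N = - \frac{7}{6}$ ($N = - \frac{2}{3} + \frac{1}{6} \left(-3\right) = - \frac{2}{3} - \frac{1}{2} = - \frac{7}{6} \approx -1.1667$)
$\frac{N + 2}{0 - 1} \left(8 - 1\right) = \frac{- \frac{7}{6} + 2}{0 - 1} \left(8 - 1\right) = \frac{5}{6 \left(-1\right)} 7 = \frac{5}{6} \left(-1\right) 7 = \left(- \frac{5}{6}\right) 7 = - \frac{35}{6}$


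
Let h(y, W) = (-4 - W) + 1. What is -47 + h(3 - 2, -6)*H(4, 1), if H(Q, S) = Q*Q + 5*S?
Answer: 16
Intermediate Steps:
H(Q, S) = Q² + 5*S
h(y, W) = -3 - W
-47 + h(3 - 2, -6)*H(4, 1) = -47 + (-3 - 1*(-6))*(4² + 5*1) = -47 + (-3 + 6)*(16 + 5) = -47 + 3*21 = -47 + 63 = 16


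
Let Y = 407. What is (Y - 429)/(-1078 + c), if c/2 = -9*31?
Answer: 11/818 ≈ 0.013447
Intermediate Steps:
c = -558 (c = 2*(-9*31) = 2*(-279) = -558)
(Y - 429)/(-1078 + c) = (407 - 429)/(-1078 - 558) = -22/(-1636) = -22*(-1/1636) = 11/818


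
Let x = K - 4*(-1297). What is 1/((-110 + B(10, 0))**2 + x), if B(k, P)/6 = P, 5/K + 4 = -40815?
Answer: 40819/705678867 ≈ 5.7844e-5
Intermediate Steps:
K = -5/40819 (K = 5/(-4 - 40815) = 5/(-40819) = 5*(-1/40819) = -5/40819 ≈ -0.00012249)
B(k, P) = 6*P
x = 211768967/40819 (x = -5/40819 - 4*(-1297) = -5/40819 + 5188 = 211768967/40819 ≈ 5188.0)
1/((-110 + B(10, 0))**2 + x) = 1/((-110 + 6*0)**2 + 211768967/40819) = 1/((-110 + 0)**2 + 211768967/40819) = 1/((-110)**2 + 211768967/40819) = 1/(12100 + 211768967/40819) = 1/(705678867/40819) = 40819/705678867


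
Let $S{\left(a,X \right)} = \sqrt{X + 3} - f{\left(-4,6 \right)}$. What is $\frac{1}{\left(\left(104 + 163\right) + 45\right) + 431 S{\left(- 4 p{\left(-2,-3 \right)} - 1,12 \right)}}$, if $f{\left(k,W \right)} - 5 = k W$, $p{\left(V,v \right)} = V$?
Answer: $\frac{8501}{69480586} - \frac{431 \sqrt{15}}{69480586} \approx 9.8326 \cdot 10^{-5}$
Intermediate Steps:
$f{\left(k,W \right)} = 5 + W k$ ($f{\left(k,W \right)} = 5 + k W = 5 + W k$)
$S{\left(a,X \right)} = 19 + \sqrt{3 + X}$ ($S{\left(a,X \right)} = \sqrt{X + 3} - \left(5 + 6 \left(-4\right)\right) = \sqrt{3 + X} - \left(5 - 24\right) = \sqrt{3 + X} - -19 = \sqrt{3 + X} + 19 = 19 + \sqrt{3 + X}$)
$\frac{1}{\left(\left(104 + 163\right) + 45\right) + 431 S{\left(- 4 p{\left(-2,-3 \right)} - 1,12 \right)}} = \frac{1}{\left(\left(104 + 163\right) + 45\right) + 431 \left(19 + \sqrt{3 + 12}\right)} = \frac{1}{\left(267 + 45\right) + 431 \left(19 + \sqrt{15}\right)} = \frac{1}{312 + \left(8189 + 431 \sqrt{15}\right)} = \frac{1}{8501 + 431 \sqrt{15}}$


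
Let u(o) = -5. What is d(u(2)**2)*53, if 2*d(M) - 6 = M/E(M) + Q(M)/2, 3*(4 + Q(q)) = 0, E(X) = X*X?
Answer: 5353/50 ≈ 107.06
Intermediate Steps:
E(X) = X**2
Q(q) = -4 (Q(q) = -4 + (1/3)*0 = -4 + 0 = -4)
d(M) = 2 + 1/(2*M) (d(M) = 3 + (M/(M**2) - 4/2)/2 = 3 + (M/M**2 - 4*1/2)/2 = 3 + (1/M - 2)/2 = 3 + (-2 + 1/M)/2 = 3 + (-1 + 1/(2*M)) = 2 + 1/(2*M))
d(u(2)**2)*53 = (2 + 1/(2*((-5)**2)))*53 = (2 + (1/2)/25)*53 = (2 + (1/2)*(1/25))*53 = (2 + 1/50)*53 = (101/50)*53 = 5353/50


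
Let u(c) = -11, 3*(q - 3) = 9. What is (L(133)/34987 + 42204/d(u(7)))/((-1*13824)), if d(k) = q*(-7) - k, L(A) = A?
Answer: 1476587225/14993468928 ≈ 0.098482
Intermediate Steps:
q = 6 (q = 3 + (1/3)*9 = 3 + 3 = 6)
d(k) = -42 - k (d(k) = 6*(-7) - k = -42 - k)
(L(133)/34987 + 42204/d(u(7)))/((-1*13824)) = (133/34987 + 42204/(-42 - 1*(-11)))/((-1*13824)) = (133*(1/34987) + 42204/(-42 + 11))/(-13824) = (133/34987 + 42204/(-31))*(-1/13824) = (133/34987 + 42204*(-1/31))*(-1/13824) = (133/34987 - 42204/31)*(-1/13824) = -1476587225/1084597*(-1/13824) = 1476587225/14993468928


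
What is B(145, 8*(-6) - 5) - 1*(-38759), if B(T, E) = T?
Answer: 38904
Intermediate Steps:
B(145, 8*(-6) - 5) - 1*(-38759) = 145 - 1*(-38759) = 145 + 38759 = 38904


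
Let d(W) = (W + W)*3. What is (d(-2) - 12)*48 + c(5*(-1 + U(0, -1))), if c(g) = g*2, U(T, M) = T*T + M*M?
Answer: -1152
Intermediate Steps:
d(W) = 6*W (d(W) = (2*W)*3 = 6*W)
U(T, M) = M² + T² (U(T, M) = T² + M² = M² + T²)
c(g) = 2*g
(d(-2) - 12)*48 + c(5*(-1 + U(0, -1))) = (6*(-2) - 12)*48 + 2*(5*(-1 + ((-1)² + 0²))) = (-12 - 12)*48 + 2*(5*(-1 + (1 + 0))) = -24*48 + 2*(5*(-1 + 1)) = -1152 + 2*(5*0) = -1152 + 2*0 = -1152 + 0 = -1152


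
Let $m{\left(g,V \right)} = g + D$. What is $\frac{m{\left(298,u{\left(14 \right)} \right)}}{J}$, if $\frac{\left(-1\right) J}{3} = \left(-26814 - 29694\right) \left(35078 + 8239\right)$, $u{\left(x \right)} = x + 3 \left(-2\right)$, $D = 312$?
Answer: $\frac{305}{3671635554} \approx 8.3069 \cdot 10^{-8}$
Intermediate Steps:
$u{\left(x \right)} = -6 + x$ ($u{\left(x \right)} = x - 6 = -6 + x$)
$m{\left(g,V \right)} = 312 + g$ ($m{\left(g,V \right)} = g + 312 = 312 + g$)
$J = 7343271108$ ($J = - 3 \left(-26814 - 29694\right) \left(35078 + 8239\right) = - 3 \left(\left(-56508\right) 43317\right) = \left(-3\right) \left(-2447757036\right) = 7343271108$)
$\frac{m{\left(298,u{\left(14 \right)} \right)}}{J} = \frac{312 + 298}{7343271108} = 610 \cdot \frac{1}{7343271108} = \frac{305}{3671635554}$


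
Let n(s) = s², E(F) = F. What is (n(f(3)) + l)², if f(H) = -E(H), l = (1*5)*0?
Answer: 81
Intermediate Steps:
l = 0 (l = 5*0 = 0)
f(H) = -H
(n(f(3)) + l)² = ((-1*3)² + 0)² = ((-3)² + 0)² = (9 + 0)² = 9² = 81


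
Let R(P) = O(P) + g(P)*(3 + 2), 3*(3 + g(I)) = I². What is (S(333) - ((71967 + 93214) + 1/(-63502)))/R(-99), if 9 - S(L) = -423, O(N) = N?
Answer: -3487296999/343355314 ≈ -10.157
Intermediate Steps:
g(I) = -3 + I²/3
R(P) = -15 + P + 5*P²/3 (R(P) = P + (-3 + P²/3)*(3 + 2) = P + (-3 + P²/3)*5 = P + (-15 + 5*P²/3) = -15 + P + 5*P²/3)
S(L) = 432 (S(L) = 9 - 1*(-423) = 9 + 423 = 432)
(S(333) - ((71967 + 93214) + 1/(-63502)))/R(-99) = (432 - ((71967 + 93214) + 1/(-63502)))/(-15 - 99 + (5/3)*(-99)²) = (432 - (165181 - 1/63502))/(-15 - 99 + (5/3)*9801) = (432 - 1*10489323861/63502)/(-15 - 99 + 16335) = (432 - 10489323861/63502)/16221 = -10461890997/63502*1/16221 = -3487296999/343355314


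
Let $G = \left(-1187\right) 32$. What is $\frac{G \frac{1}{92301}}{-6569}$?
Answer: $\frac{37984}{606325269} \approx 6.2646 \cdot 10^{-5}$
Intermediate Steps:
$G = -37984$
$\frac{G \frac{1}{92301}}{-6569} = \frac{\left(-37984\right) \frac{1}{92301}}{-6569} = \left(-37984\right) \frac{1}{92301} \left(- \frac{1}{6569}\right) = \left(- \frac{37984}{92301}\right) \left(- \frac{1}{6569}\right) = \frac{37984}{606325269}$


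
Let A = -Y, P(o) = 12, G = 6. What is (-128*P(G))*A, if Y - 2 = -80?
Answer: -119808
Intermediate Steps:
Y = -78 (Y = 2 - 80 = -78)
A = 78 (A = -1*(-78) = 78)
(-128*P(G))*A = -128*12*78 = -1536*78 = -119808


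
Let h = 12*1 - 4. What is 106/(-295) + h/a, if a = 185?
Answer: -690/2183 ≈ -0.31608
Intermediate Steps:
h = 8 (h = 12 - 4 = 8)
106/(-295) + h/a = 106/(-295) + 8/185 = 106*(-1/295) + 8*(1/185) = -106/295 + 8/185 = -690/2183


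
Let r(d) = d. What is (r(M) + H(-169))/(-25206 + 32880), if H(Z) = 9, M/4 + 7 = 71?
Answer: 265/7674 ≈ 0.034532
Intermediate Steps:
M = 256 (M = -28 + 4*71 = -28 + 284 = 256)
(r(M) + H(-169))/(-25206 + 32880) = (256 + 9)/(-25206 + 32880) = 265/7674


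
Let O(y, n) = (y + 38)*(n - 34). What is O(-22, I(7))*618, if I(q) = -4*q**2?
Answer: -2274240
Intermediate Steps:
O(y, n) = (-34 + n)*(38 + y) (O(y, n) = (38 + y)*(-34 + n) = (-34 + n)*(38 + y))
O(-22, I(7))*618 = (-1292 - 34*(-22) + 38*(-4*7**2) - 4*7**2*(-22))*618 = (-1292 + 748 + 38*(-4*49) - 4*49*(-22))*618 = (-1292 + 748 + 38*(-196) - 196*(-22))*618 = (-1292 + 748 - 7448 + 4312)*618 = -3680*618 = -2274240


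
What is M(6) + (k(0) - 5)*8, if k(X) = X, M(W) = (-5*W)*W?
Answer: -220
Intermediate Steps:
M(W) = -5*W²
M(6) + (k(0) - 5)*8 = -5*6² + (0 - 5)*8 = -5*36 - 5*8 = -180 - 40 = -220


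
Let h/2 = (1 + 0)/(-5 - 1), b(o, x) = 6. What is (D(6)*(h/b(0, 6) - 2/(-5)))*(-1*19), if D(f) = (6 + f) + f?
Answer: -589/5 ≈ -117.80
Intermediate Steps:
h = -⅓ (h = 2*((1 + 0)/(-5 - 1)) = 2*(1/(-6)) = 2*(1*(-⅙)) = 2*(-⅙) = -⅓ ≈ -0.33333)
D(f) = 6 + 2*f
(D(6)*(h/b(0, 6) - 2/(-5)))*(-1*19) = ((6 + 2*6)*(-⅓/6 - 2/(-5)))*(-1*19) = ((6 + 12)*(-⅓*⅙ - 2*(-⅕)))*(-19) = (18*(-1/18 + ⅖))*(-19) = (18*(31/90))*(-19) = (31/5)*(-19) = -589/5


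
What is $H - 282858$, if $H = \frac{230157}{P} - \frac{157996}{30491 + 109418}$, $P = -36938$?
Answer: $- \frac{5778009812849}{20426714} \approx -2.8287 \cdot 10^{5}$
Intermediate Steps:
$H = - \frac{150344237}{20426714}$ ($H = \frac{230157}{-36938} - \frac{157996}{30491 + 109418} = 230157 \left(- \frac{1}{36938}\right) - \frac{157996}{139909} = - \frac{230157}{36938} - \frac{157996}{139909} = - \frac{150344237}{20426714} \approx -7.3602$)
$H - 282858 = - \frac{150344237}{20426714} - 282858 = - \frac{5778009812849}{20426714}$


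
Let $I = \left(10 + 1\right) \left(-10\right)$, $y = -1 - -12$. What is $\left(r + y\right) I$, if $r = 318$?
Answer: $-36190$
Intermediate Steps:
$y = 11$ ($y = -1 + 12 = 11$)
$I = -110$ ($I = 11 \left(-10\right) = -110$)
$\left(r + y\right) I = \left(318 + 11\right) \left(-110\right) = 329 \left(-110\right) = -36190$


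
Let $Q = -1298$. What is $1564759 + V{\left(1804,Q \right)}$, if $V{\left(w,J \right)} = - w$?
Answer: $1562955$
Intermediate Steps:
$1564759 + V{\left(1804,Q \right)} = 1564759 - 1804 = 1562955$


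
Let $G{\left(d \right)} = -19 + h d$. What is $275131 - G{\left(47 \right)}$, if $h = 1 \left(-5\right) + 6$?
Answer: $275103$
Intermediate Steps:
$h = 1$ ($h = -5 + 6 = 1$)
$G{\left(d \right)} = -19 + d$ ($G{\left(d \right)} = -19 + 1 d = -19 + d$)
$275131 - G{\left(47 \right)} = 275131 - \left(-19 + 47\right) = 275131 - 28 = 275103$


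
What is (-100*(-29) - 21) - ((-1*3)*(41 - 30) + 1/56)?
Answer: 163071/56 ≈ 2912.0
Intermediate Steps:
(-100*(-29) - 21) - ((-1*3)*(41 - 30) + 1/56) = (2900 - 21) - (-3*11 + 1/56) = 2879 - (-33 + 1/56) = 2879 - 1*(-1847/56) = 2879 + 1847/56 = 163071/56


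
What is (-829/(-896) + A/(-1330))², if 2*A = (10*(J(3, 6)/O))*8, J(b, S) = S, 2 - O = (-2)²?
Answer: 298840369/289816576 ≈ 1.0311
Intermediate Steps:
O = -2 (O = 2 - 1*(-2)² = 2 - 1*4 = 2 - 4 = -2)
A = -120 (A = ((10*(6/(-2)))*8)/2 = ((10*(6*(-½)))*8)/2 = ((10*(-3))*8)/2 = (-30*8)/2 = (½)*(-240) = -120)
(-829/(-896) + A/(-1330))² = (-829/(-896) - 120/(-1330))² = (-829*(-1/896) - 120*(-1/1330))² = (829/896 + 12/133)² = (17287/17024)² = 298840369/289816576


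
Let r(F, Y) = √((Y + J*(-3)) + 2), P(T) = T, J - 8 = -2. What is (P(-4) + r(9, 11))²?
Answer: (4 - I*√5)² ≈ 11.0 - 17.889*I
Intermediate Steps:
J = 6 (J = 8 - 2 = 6)
r(F, Y) = √(-16 + Y) (r(F, Y) = √((Y + 6*(-3)) + 2) = √((Y - 18) + 2) = √((-18 + Y) + 2) = √(-16 + Y))
(P(-4) + r(9, 11))² = (-4 + √(-16 + 11))² = (-4 + √(-5))² = (-4 + I*√5)²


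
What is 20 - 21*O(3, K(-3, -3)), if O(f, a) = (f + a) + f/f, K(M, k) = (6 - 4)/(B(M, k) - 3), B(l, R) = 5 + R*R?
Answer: -746/11 ≈ -67.818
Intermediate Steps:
B(l, R) = 5 + R²
K(M, k) = 2/(2 + k²) (K(M, k) = (6 - 4)/((5 + k²) - 3) = 2/(2 + k²))
O(f, a) = 1 + a + f (O(f, a) = (a + f) + 1 = 1 + a + f)
20 - 21*O(3, K(-3, -3)) = 20 - 21*(1 + 2/(2 + (-3)²) + 3) = 20 - 21*(1 + 2/(2 + 9) + 3) = 20 - 21*(1 + 2/11 + 3) = 20 - 21*46/11 = 20 - 966/11 = -746/11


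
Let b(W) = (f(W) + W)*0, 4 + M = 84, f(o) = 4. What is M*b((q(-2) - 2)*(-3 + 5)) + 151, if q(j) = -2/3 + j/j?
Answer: 151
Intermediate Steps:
q(j) = 1/3 (q(j) = -2*1/3 + 1 = -2/3 + 1 = 1/3)
M = 80 (M = -4 + 84 = 80)
b(W) = 0 (b(W) = (4 + W)*0 = 0)
M*b((q(-2) - 2)*(-3 + 5)) + 151 = 80*0 + 151 = 0 + 151 = 151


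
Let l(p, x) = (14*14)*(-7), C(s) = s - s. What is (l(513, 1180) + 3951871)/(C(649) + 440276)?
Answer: 3950499/440276 ≈ 8.9728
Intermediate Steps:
C(s) = 0
l(p, x) = -1372 (l(p, x) = 196*(-7) = -1372)
(l(513, 1180) + 3951871)/(C(649) + 440276) = (-1372 + 3951871)/(0 + 440276) = 3950499/440276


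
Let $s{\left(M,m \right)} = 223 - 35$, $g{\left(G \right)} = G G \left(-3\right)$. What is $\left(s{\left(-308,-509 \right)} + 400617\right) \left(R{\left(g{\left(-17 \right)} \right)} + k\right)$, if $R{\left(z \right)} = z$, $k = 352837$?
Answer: $141071335850$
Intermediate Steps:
$g{\left(G \right)} = - 3 G^{2}$ ($g{\left(G \right)} = G^{2} \left(-3\right) = - 3 G^{2}$)
$s{\left(M,m \right)} = 188$
$\left(s{\left(-308,-509 \right)} + 400617\right) \left(R{\left(g{\left(-17 \right)} \right)} + k\right) = \left(188 + 400617\right) \left(- 3 \left(-17\right)^{2} + 352837\right) = 400805 \left(\left(-3\right) 289 + 352837\right) = 400805 \left(-867 + 352837\right) = 400805 \cdot 351970 = 141071335850$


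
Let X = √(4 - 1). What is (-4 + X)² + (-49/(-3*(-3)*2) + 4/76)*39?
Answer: -9703/114 - 8*√3 ≈ -98.970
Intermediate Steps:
X = √3 ≈ 1.7320
(-4 + X)² + (-49/(-3*(-3)*2) + 4/76)*39 = (-4 + √3)² + (-49/(-3*(-3)*2) + 4/76)*39 = (-4 + √3)² + (-49/(9*2) + 4*(1/76))*39 = (-4 + √3)² + (-49/18 + 1/19)*39 = (-4 + √3)² - 913/342*39 = (-4 + √3)² - 11869/114 = -11869/114 + (-4 + √3)²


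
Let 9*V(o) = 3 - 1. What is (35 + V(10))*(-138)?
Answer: -14582/3 ≈ -4860.7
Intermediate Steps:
V(o) = 2/9 (V(o) = (3 - 1)/9 = (1/9)*2 = 2/9)
(35 + V(10))*(-138) = (35 + 2/9)*(-138) = (317/9)*(-138) = -14582/3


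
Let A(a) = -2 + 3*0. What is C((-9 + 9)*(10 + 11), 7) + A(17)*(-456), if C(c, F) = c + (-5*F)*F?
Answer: 667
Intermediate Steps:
A(a) = -2 (A(a) = -2 + 0 = -2)
C(c, F) = c - 5*F**2
C((-9 + 9)*(10 + 11), 7) + A(17)*(-456) = ((-9 + 9)*(10 + 11) - 5*7**2) - 2*(-456) = (0*21 - 5*49) + 912 = (0 - 245) + 912 = -245 + 912 = 667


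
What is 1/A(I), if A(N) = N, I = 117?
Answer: 1/117 ≈ 0.0085470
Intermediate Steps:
1/A(I) = 1/117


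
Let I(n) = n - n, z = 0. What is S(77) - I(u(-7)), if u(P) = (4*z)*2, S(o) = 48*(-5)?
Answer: -240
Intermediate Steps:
S(o) = -240
u(P) = 0 (u(P) = (4*0)*2 = 0*2 = 0)
I(n) = 0
S(77) - I(u(-7)) = -240 - 1*0 = -240 + 0 = -240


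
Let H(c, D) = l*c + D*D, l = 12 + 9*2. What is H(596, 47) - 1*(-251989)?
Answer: 272078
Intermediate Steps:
l = 30 (l = 12 + 18 = 30)
H(c, D) = D² + 30*c (H(c, D) = 30*c + D*D = 30*c + D² = D² + 30*c)
H(596, 47) - 1*(-251989) = (47² + 30*596) - 1*(-251989) = (2209 + 17880) + 251989 = 20089 + 251989 = 272078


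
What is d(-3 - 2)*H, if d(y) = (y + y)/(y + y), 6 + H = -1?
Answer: -7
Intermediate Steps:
H = -7 (H = -6 - 1 = -7)
d(y) = 1 (d(y) = (2*y)/((2*y)) = (2*y)*(1/(2*y)) = 1)
d(-3 - 2)*H = 1*(-7) = -7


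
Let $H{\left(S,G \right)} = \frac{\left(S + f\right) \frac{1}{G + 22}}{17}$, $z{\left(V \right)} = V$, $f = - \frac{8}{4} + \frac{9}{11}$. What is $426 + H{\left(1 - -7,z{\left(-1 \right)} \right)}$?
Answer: $\frac{557659}{1309} \approx 426.02$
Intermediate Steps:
$f = - \frac{13}{11}$ ($f = \left(-8\right) \frac{1}{4} + 9 \cdot \frac{1}{11} = -2 + \frac{9}{11} = - \frac{13}{11} \approx -1.1818$)
$H{\left(S,G \right)} = \frac{- \frac{13}{11} + S}{17 \left(22 + G\right)}$ ($H{\left(S,G \right)} = \frac{\left(S - \frac{13}{11}\right) \frac{1}{G + 22}}{17} = \frac{- \frac{13}{11} + S}{22 + G} \frac{1}{17} = \frac{- \frac{13}{11} + S}{17 \left(22 + G\right)}$)
$426 + H{\left(1 - -7,z{\left(-1 \right)} \right)} = 426 + \frac{-13 + 11 \left(1 - -7\right)}{187 \left(22 - 1\right)} = 426 + \frac{-13 + 11 \left(1 + 7\right)}{187 \cdot 21} = 426 + \frac{1}{187} \cdot \frac{1}{21} \left(-13 + 11 \cdot 8\right) = 426 + \frac{1}{187} \cdot \frac{1}{21} \left(-13 + 88\right) = 426 + \frac{1}{187} \cdot \frac{1}{21} \cdot 75 = 426 + \frac{25}{1309} = \frac{557659}{1309}$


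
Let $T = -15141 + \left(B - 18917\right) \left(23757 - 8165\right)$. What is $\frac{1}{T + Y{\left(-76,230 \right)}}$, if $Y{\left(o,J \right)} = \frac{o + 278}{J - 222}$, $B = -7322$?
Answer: $- \frac{4}{1636534415} \approx -2.4442 \cdot 10^{-9}$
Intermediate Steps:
$Y{\left(o,J \right)} = \frac{278 + o}{-222 + J}$
$T = -409133629$ ($T = -15141 + \left(-7322 - 18917\right) \left(23757 - 8165\right) = -15141 - 409118488 = -409133629$)
$\frac{1}{T + Y{\left(-76,230 \right)}} = \frac{1}{-409133629 + \frac{278 - 76}{-222 + 230}} = \frac{1}{-409133629 + \frac{1}{8} \cdot 202} = \frac{1}{-409133629 + \frac{101}{4}} = \frac{1}{- \frac{1636534415}{4}} = - \frac{4}{1636534415}$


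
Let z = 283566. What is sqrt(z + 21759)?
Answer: 15*sqrt(1357) ≈ 552.56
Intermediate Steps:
sqrt(z + 21759) = sqrt(283566 + 21759) = sqrt(305325) = 15*sqrt(1357)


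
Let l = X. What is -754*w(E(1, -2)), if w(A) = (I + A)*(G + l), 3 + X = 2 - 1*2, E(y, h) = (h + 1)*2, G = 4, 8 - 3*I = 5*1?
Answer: 754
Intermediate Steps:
I = 1 (I = 8/3 - 5/3 = 1)
E(y, h) = 2 + 2*h (E(y, h) = (1 + h)*2 = 2 + 2*h)
X = -3 (X = -3 + (2 - 1*2) = -3 + (2 - 2) = -3 + 0 = -3)
l = -3
w(A) = 1 + A (w(A) = (1 + A)*(4 - 3) = (1 + A)*1 = 1 + A)
-754*w(E(1, -2)) = -754*(1 + (2 + 2*(-2))) = -754*(1 + (2 - 4)) = -754*(1 - 2) = -754*(-1) = 754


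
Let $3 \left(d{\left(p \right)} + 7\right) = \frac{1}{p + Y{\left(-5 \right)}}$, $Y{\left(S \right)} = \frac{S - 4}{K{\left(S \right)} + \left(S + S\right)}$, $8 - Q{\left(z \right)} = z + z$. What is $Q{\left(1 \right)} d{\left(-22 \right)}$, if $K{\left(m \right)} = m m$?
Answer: $- \frac{4756}{113} \approx -42.089$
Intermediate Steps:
$K{\left(m \right)} = m^{2}$
$Q{\left(z \right)} = 8 - 2 z$ ($Q{\left(z \right)} = 8 - \left(z + z\right) = 8 - 2 z$)
$Y{\left(S \right)} = \frac{-4 + S}{S^{2} + 2 S}$ ($Y{\left(S \right)} = \frac{S - 4}{S^{2} + \left(S + S\right)} = \frac{-4 + S}{S^{2} + 2 S}$)
$d{\left(p \right)} = -7 + \frac{1}{3 \left(- \frac{3}{5} + p\right)}$ ($d{\left(p \right)} = -7 + \frac{1}{3 \left(p + \frac{-4 - 5}{\left(-5\right) \left(2 - 5\right)}\right)} = -7 + \frac{1}{3 \left(p - \frac{1}{5} \frac{1}{-3} \left(-9\right)\right)} = -7 + \frac{1}{3 \left(p - \left(- \frac{1}{15}\right) \left(-9\right)\right)} = -7 + \frac{1}{3 \left(p - \frac{3}{5}\right)} = -7 + \frac{1}{3 \left(- \frac{3}{5} + p\right)}$)
$Q{\left(1 \right)} d{\left(-22 \right)} = \left(8 - 2\right) \frac{68 - -2310}{3 \left(-3 + 5 \left(-22\right)\right)} = \left(8 - 2\right) \frac{68 + 2310}{3 \left(-3 - 110\right)} = 6 \cdot \frac{1}{3} \frac{1}{-113} \cdot 2378 = 6 \cdot \frac{1}{3} \left(- \frac{1}{113}\right) 2378 = 6 \left(- \frac{2378}{339}\right) = - \frac{4756}{113}$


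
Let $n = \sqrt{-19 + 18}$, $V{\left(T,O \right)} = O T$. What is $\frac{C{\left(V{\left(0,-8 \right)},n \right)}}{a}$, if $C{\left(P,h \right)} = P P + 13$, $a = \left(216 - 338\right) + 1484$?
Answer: $\frac{13}{1362} \approx 0.0095448$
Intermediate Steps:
$n = i$ ($n = \sqrt{-1} = i \approx 1.0 i$)
$a = 1362$ ($a = -122 + 1484 = 1362$)
$C{\left(P,h \right)} = 13 + P^{2}$ ($C{\left(P,h \right)} = P^{2} + 13 = 13 + P^{2}$)
$\frac{C{\left(V{\left(0,-8 \right)},n \right)}}{a} = \frac{13 + \left(\left(-8\right) 0\right)^{2}}{1362} = \left(13 + 0^{2}\right) \frac{1}{1362} = \left(13 + 0\right) \frac{1}{1362} = 13 \cdot \frac{1}{1362} = \frac{13}{1362}$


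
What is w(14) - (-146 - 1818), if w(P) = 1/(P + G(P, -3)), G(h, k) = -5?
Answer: 17677/9 ≈ 1964.1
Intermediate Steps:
w(P) = 1/(-5 + P) (w(P) = 1/(P - 5) = 1/(-5 + P))
w(14) - (-146 - 1818) = 1/(-5 + 14) - (-146 - 1818) = 1/9 - 1*(-1964) = ⅑ + 1964 = 17677/9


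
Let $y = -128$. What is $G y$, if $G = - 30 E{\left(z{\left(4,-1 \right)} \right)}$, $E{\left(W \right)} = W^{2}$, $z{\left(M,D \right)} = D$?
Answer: $3840$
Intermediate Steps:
$G = -30$ ($G = - 30 \left(-1\right)^{2} = \left(-30\right) 1 = -30$)
$G y = \left(-30\right) \left(-128\right) = 3840$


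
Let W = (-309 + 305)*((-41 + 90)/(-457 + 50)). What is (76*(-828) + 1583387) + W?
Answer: 618827009/407 ≈ 1.5205e+6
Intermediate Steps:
W = 196/407 (W = -196/(-407) = -196*(-1)/407 = -4*(-49/407) = 196/407 ≈ 0.48157)
(76*(-828) + 1583387) + W = (76*(-828) + 1583387) + 196/407 = (-62928 + 1583387) + 196/407 = 1520459 + 196/407 = 618827009/407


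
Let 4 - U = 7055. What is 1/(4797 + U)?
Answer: -1/2254 ≈ -0.00044366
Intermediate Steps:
U = -7051 (U = 4 - 1*7055 = 4 - 7055 = -7051)
1/(4797 + U) = 1/(4797 - 7051) = 1/(-2254) = -1/2254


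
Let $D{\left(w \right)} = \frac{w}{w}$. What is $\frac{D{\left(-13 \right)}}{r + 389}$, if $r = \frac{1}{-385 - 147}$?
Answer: $\frac{532}{206947} \approx 0.0025707$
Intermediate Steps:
$D{\left(w \right)} = 1$
$r = - \frac{1}{532}$ ($r = \frac{1}{-532} = - \frac{1}{532} \approx -0.0018797$)
$\frac{D{\left(-13 \right)}}{r + 389} = \frac{1}{- \frac{1}{532} + 389} \cdot 1 = \frac{1}{\frac{206947}{532}} \cdot 1 = \frac{532}{206947} \cdot 1 = \frac{532}{206947}$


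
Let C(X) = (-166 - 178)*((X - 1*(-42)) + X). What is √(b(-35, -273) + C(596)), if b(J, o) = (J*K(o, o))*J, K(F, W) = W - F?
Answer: 4*I*√26531 ≈ 651.53*I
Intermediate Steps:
C(X) = -14448 - 688*X (C(X) = -344*((X + 42) + X) = -344*((42 + X) + X) = -344*(42 + 2*X) = -14448 - 688*X)
b(J, o) = 0 (b(J, o) = (J*(o - o))*J = (J*0)*J = 0*J = 0)
√(b(-35, -273) + C(596)) = √(0 + (-14448 - 688*596)) = √(0 + (-14448 - 410048)) = √(0 - 424496) = √(-424496) = 4*I*√26531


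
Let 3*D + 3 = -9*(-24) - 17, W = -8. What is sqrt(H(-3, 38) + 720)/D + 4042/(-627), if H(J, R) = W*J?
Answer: -4042/627 + 3*sqrt(186)/98 ≈ -6.0291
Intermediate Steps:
H(J, R) = -8*J
D = 196/3 (D = -1 + (-9*(-24) - 17)/3 = -1 + (216 - 17)/3 = -1 + (1/3)*199 = -1 + 199/3 = 196/3 ≈ 65.333)
sqrt(H(-3, 38) + 720)/D + 4042/(-627) = sqrt(-8*(-3) + 720)/(196/3) + 4042/(-627) = sqrt(24 + 720)*(3/196) + 4042*(-1/627) = sqrt(744)*(3/196) - 4042/627 = (2*sqrt(186))*(3/196) - 4042/627 = 3*sqrt(186)/98 - 4042/627 = -4042/627 + 3*sqrt(186)/98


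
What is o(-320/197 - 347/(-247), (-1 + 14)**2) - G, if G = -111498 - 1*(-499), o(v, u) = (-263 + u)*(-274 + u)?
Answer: 120869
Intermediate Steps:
o(v, u) = (-274 + u)*(-263 + u)
G = -110999 (G = -111498 + 499 = -110999)
o(-320/197 - 347/(-247), (-1 + 14)**2) - G = (72062 + ((-1 + 14)**2)**2 - 537*(-1 + 14)**2) - 1*(-110999) = (72062 + (13**2)**2 - 537*13**2) + 110999 = (72062 + 169**2 - 537*169) + 110999 = (72062 + 28561 - 90753) + 110999 = 9870 + 110999 = 120869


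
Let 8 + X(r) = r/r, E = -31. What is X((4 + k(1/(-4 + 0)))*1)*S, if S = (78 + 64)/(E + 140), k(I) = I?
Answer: -994/109 ≈ -9.1193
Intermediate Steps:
S = 142/109 (S = (78 + 64)/(-31 + 140) = 142/109 ≈ 1.3028)
X(r) = -7 (X(r) = -8 + r/r = -8 + 1 = -7)
X((4 + k(1/(-4 + 0)))*1)*S = -7*142/109 = -994/109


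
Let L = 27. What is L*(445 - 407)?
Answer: 1026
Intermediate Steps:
L*(445 - 407) = 27*(445 - 407) = 27*38 = 1026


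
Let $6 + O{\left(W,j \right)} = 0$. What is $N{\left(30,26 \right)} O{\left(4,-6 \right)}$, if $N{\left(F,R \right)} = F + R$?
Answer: $-336$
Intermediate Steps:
$O{\left(W,j \right)} = -6$ ($O{\left(W,j \right)} = -6 + 0 = -6$)
$N{\left(30,26 \right)} O{\left(4,-6 \right)} = \left(30 + 26\right) \left(-6\right) = 56 \left(-6\right) = -336$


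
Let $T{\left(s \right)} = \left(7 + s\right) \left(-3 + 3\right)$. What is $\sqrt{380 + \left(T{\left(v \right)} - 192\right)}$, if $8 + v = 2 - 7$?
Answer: $2 \sqrt{47} \approx 13.711$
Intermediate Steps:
$v = -13$ ($v = -8 + \left(2 - 7\right) = -8 - 5 = -13$)
$T{\left(s \right)} = 0$ ($T{\left(s \right)} = \left(7 + s\right) 0 = 0$)
$\sqrt{380 + \left(T{\left(v \right)} - 192\right)} = \sqrt{380 + \left(0 - 192\right)} = \sqrt{380 - 192} = \sqrt{188} = 2 \sqrt{47}$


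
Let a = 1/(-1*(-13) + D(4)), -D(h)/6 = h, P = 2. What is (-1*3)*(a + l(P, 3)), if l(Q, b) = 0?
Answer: 3/11 ≈ 0.27273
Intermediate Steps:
D(h) = -6*h
a = -1/11 (a = 1/(-1*(-13) - 6*4) = 1/(13 - 24) = 1/(-11) = -1/11 ≈ -0.090909)
(-1*3)*(a + l(P, 3)) = (-1*3)*(-1/11 + 0) = -3*(-1/11) = 3/11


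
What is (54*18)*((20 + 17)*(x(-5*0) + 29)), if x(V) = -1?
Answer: 1006992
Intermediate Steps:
(54*18)*((20 + 17)*(x(-5*0) + 29)) = (54*18)*((20 + 17)*(-1 + 29)) = 972*(37*28) = 972*1036 = 1006992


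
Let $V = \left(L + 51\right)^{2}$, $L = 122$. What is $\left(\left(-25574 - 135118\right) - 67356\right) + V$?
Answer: $-198119$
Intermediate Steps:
$V = 29929$ ($V = \left(122 + 51\right)^{2} = 173^{2} = 29929$)
$\left(\left(-25574 - 135118\right) - 67356\right) + V = \left(\left(-25574 - 135118\right) - 67356\right) + 29929 = \left(-160692 - 67356\right) + 29929 = -228048 + 29929 = -198119$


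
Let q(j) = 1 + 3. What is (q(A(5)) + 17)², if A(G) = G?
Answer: 441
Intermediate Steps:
q(j) = 4
(q(A(5)) + 17)² = (4 + 17)² = 21² = 441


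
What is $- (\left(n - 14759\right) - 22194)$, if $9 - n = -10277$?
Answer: $26667$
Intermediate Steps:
$n = 10286$ ($n = 9 - -10277 = 9 + 10277 = 10286$)
$- (\left(n - 14759\right) - 22194) = - (\left(10286 - 14759\right) - 22194) = - (-4473 - 22194) = \left(-1\right) \left(-26667\right) = 26667$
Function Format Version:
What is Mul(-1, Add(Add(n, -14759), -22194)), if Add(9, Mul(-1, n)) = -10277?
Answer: 26667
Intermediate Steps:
n = 10286 (n = Add(9, Mul(-1, -10277)) = Add(9, 10277) = 10286)
Mul(-1, Add(Add(n, -14759), -22194)) = Mul(-1, Add(Add(10286, -14759), -22194)) = Mul(-1, Add(-4473, -22194)) = Mul(-1, -26667) = 26667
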